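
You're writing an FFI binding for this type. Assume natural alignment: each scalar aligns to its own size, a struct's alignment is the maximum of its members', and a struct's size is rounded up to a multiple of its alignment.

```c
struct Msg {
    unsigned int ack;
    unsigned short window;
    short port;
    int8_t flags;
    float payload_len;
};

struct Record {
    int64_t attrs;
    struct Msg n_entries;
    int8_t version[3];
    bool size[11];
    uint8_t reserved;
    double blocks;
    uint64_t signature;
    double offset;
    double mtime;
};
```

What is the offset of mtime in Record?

64

Msg: ack at 0 (size 4, align 4) → ends 4; window at 4 (size 2, align 2) → ends 6; port at 6 (size 2, align 2) → ends 8; flags at 8 (size 1, align 1) → ends 9; pad 3 to align 4 for payload_len; payload_len at 12 (size 4, align 4) → ends 16; total 16 bytes, alignment 4
attrs at 0 (size 8, align 8) → ends 8
n_entries at 8 (size 16, align 4) → ends 24
version at 24 (size 3, align 1) → ends 27
size at 27 (size 11, align 1) → ends 38
reserved at 38 (size 1, align 1) → ends 39
pad 1 to align 8 for blocks
blocks at 40 (size 8, align 8) → ends 48
signature at 48 (size 8, align 8) → ends 56
offset at 56 (size 8, align 8) → ends 64
mtime at 64 (size 8, align 8) → ends 72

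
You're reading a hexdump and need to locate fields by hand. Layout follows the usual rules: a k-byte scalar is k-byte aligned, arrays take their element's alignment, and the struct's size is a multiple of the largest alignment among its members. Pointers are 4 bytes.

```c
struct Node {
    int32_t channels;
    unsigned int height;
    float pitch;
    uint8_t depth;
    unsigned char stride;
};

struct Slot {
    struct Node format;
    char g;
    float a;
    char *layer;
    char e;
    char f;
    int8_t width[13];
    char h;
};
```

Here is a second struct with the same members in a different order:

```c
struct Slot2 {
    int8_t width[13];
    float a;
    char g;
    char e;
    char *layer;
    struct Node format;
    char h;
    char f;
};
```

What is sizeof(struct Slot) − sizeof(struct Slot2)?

-4

Node: channels at 0 (size 4, align 4) → ends 4; height at 4 (size 4, align 4) → ends 8; pitch at 8 (size 4, align 4) → ends 12; depth at 12 (size 1, align 1) → ends 13; stride at 13 (size 1, align 1) → ends 14; tail pad 2 to reach multiple of 4; total 16 bytes, alignment 4
format at 0 (size 16, align 4) → ends 16
g at 16 (size 1, align 1) → ends 17
pad 3 to align 4 for a
a at 20 (size 4, align 4) → ends 24
layer at 24 (size 4, align 4) → ends 28
e at 28 (size 1, align 1) → ends 29
f at 29 (size 1, align 1) → ends 30
width at 30 (size 13, align 1) → ends 43
h at 43 (size 1, align 1) → ends 44
total 44 bytes, alignment 4
— Slot2 —
width at 0 (size 13, align 1) → ends 13
pad 3 to align 4 for a
a at 16 (size 4, align 4) → ends 20
g at 20 (size 1, align 1) → ends 21
e at 21 (size 1, align 1) → ends 22
pad 2 to align 4 for layer
layer at 24 (size 4, align 4) → ends 28
format at 28 (size 16, align 4) → ends 44
h at 44 (size 1, align 1) → ends 45
f at 45 (size 1, align 1) → ends 46
tail pad 2 to reach multiple of 4
total 48 bytes, alignment 4
44 − 48 = -4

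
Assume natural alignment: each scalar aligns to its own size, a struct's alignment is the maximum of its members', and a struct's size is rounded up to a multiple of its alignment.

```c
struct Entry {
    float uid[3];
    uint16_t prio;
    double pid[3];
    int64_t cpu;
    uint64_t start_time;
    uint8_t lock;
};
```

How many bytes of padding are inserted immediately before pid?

2

uid at 0 (size 12, align 4) → ends 12
prio at 12 (size 2, align 2) → ends 14
pad 2 to align 8 for pid
pid at 16 (size 24, align 8) → ends 40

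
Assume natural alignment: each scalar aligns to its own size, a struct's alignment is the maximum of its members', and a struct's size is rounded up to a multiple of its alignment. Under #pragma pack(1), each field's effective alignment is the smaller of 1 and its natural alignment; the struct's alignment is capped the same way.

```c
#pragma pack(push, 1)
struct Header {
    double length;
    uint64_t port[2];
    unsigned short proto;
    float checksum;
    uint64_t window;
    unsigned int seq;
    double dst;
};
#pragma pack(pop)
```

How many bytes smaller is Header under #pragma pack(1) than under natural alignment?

natural layout:
  0..8  length  (8B, 8-aligned)
  8..24  port  (16B, 8-aligned)
  24..26  proto  (2B, 2-aligned)
  26..28  -- padding (2B)
  28..32  checksum  (4B, 4-aligned)
  32..40  window  (8B, 8-aligned)
  40..44  seq  (4B, 4-aligned)
  44..48  -- padding (4B)
  48..56  dst  (8B, 8-aligned)
  sizeof = 56, alignof = 8
packed(1) layout:
  0..8  length  (8B, 1-aligned)
  8..24  port  (16B, 1-aligned)
  24..26  proto  (2B, 1-aligned)
  26..30  checksum  (4B, 1-aligned)
  30..38  window  (8B, 1-aligned)
  38..42  seq  (4B, 1-aligned)
  42..50  dst  (8B, 1-aligned)
  sizeof = 50, alignof = 1
56 − 50 = 6

6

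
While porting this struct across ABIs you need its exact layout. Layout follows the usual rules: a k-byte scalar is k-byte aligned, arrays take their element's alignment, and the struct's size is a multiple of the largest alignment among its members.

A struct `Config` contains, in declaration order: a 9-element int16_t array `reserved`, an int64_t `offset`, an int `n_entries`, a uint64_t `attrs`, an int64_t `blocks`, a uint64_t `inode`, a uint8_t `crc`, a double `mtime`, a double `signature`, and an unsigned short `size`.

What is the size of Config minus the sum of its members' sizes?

reserved at 0 (size 18, align 2) → ends 18
pad 6 to align 8 for offset
offset at 24 (size 8, align 8) → ends 32
n_entries at 32 (size 4, align 4) → ends 36
pad 4 to align 8 for attrs
attrs at 40 (size 8, align 8) → ends 48
blocks at 48 (size 8, align 8) → ends 56
inode at 56 (size 8, align 8) → ends 64
crc at 64 (size 1, align 1) → ends 65
pad 7 to align 8 for mtime
mtime at 72 (size 8, align 8) → ends 80
signature at 80 (size 8, align 8) → ends 88
size at 88 (size 2, align 2) → ends 90
tail pad 6 to reach multiple of 8
total 96 bytes, alignment 8
data bytes 73, size 96 → padding 23

23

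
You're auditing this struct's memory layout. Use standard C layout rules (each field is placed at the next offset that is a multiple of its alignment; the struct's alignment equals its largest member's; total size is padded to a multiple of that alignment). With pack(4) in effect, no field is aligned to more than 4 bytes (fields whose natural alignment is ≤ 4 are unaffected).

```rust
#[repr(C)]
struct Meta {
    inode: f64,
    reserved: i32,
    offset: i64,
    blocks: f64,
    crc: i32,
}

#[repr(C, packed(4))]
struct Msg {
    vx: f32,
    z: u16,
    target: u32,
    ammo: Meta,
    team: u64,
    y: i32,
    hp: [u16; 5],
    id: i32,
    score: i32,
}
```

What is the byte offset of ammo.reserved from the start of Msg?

20

Meta: inode at 0 (size 8, align 8) → ends 8; reserved at 8 (size 4, align 4) → ends 12; pad 4 to align 8 for offset; offset at 16 (size 8, align 8) → ends 24; blocks at 24 (size 8, align 8) → ends 32; crc at 32 (size 4, align 4) → ends 36; tail pad 4 to reach multiple of 8; total 40 bytes, alignment 8
vx at 0 (size 4, align 4) → ends 4
z at 4 (size 2, align 2) → ends 6
pad 2 to align 4 for target
target at 8 (size 4, align 4) → ends 12
ammo at 12 (size 40, align 4) → ends 52
within Meta: reserved at 8
12 + 8 = 20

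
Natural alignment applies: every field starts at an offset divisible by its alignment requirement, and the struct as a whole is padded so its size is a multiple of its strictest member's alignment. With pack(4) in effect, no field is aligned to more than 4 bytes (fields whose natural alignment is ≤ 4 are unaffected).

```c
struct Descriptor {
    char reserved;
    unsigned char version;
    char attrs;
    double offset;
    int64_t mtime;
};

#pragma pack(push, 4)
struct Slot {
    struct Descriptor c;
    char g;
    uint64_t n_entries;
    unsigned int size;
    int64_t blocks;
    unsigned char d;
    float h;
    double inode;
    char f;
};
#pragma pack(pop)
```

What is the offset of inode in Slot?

56

Descriptor: 0..1  reserved  (1B, 1-aligned); 1..2  version  (1B, 1-aligned); 2..3  attrs  (1B, 1-aligned); 3..8  -- padding (5B); 8..16  offset  (8B, 8-aligned); 16..24  mtime  (8B, 8-aligned); sizeof = 24, alignof = 8
0..24  c  (24B, 4-aligned)
24..25  g  (1B, 1-aligned)
25..28  -- padding (3B)
28..36  n_entries  (8B, 4-aligned)
36..40  size  (4B, 4-aligned)
40..48  blocks  (8B, 4-aligned)
48..49  d  (1B, 1-aligned)
49..52  -- padding (3B)
52..56  h  (4B, 4-aligned)
56..64  inode  (8B, 4-aligned)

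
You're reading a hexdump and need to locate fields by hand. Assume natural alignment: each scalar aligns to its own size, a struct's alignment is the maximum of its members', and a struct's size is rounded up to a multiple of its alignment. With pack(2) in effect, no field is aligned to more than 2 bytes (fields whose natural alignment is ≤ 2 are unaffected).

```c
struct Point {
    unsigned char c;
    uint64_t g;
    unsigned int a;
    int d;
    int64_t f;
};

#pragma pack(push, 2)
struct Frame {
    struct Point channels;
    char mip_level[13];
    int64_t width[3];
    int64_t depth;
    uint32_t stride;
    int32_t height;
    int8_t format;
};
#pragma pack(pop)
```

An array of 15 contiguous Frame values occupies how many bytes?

1320

Point: @0: c [1B, align 1] → 1; +7 pad (align 8); @8: g [8B, align 8] → 16; @16: a [4B, align 4] → 20; @20: d [4B, align 4] → 24; @24: f [8B, align 8] → 32; size 32, align 8
@0: channels [32B, align 2] → 32
@32: mip_level [13B, align 1] → 45
+1 pad (align 2)
@46: width [24B, align 2] → 70
@70: depth [8B, align 2] → 78
@78: stride [4B, align 2] → 82
@82: height [4B, align 2] → 86
@86: format [1B, align 1] → 87
+1 tail pad (align 2)
size 88, align 2
array of 15: 15 × 88 = 1320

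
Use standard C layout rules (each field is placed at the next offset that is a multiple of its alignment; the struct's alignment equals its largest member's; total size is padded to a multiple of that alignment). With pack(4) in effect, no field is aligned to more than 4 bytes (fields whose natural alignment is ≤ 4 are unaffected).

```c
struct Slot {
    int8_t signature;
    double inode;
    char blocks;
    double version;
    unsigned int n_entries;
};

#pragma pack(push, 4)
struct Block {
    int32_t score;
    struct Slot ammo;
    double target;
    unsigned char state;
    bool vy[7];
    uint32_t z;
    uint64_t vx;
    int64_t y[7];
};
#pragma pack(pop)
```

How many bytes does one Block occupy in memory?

128 bytes

Slot: 0..1  signature  (1B, 1-aligned); 1..8  -- padding (7B); 8..16  inode  (8B, 8-aligned); 16..17  blocks  (1B, 1-aligned); 17..24  -- padding (7B); 24..32  version  (8B, 8-aligned); 32..36  n_entries  (4B, 4-aligned); 36..40  -- tail padding (4B); sizeof = 40, alignof = 8
0..4  score  (4B, 4-aligned)
4..44  ammo  (40B, 4-aligned)
44..52  target  (8B, 4-aligned)
52..53  state  (1B, 1-aligned)
53..60  vy  (7B, 1-aligned)
60..64  z  (4B, 4-aligned)
64..72  vx  (8B, 4-aligned)
72..128  y  (56B, 4-aligned)
sizeof = 128, alignof = 4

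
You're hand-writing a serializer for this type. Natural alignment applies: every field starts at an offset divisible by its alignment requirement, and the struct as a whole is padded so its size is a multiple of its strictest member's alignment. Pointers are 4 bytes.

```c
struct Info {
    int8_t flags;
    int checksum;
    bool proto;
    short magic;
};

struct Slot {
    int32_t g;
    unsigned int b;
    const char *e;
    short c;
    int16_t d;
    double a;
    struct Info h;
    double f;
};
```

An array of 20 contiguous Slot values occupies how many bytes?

960

Info: @0: flags [1B, align 1] → 1; +3 pad (align 4); @4: checksum [4B, align 4] → 8; @8: proto [1B, align 1] → 9; +1 pad (align 2); @10: magic [2B, align 2] → 12; size 12, align 4
@0: g [4B, align 4] → 4
@4: b [4B, align 4] → 8
@8: e [4B, align 4] → 12
@12: c [2B, align 2] → 14
@14: d [2B, align 2] → 16
@16: a [8B, align 8] → 24
@24: h [12B, align 4] → 36
+4 pad (align 8)
@40: f [8B, align 8] → 48
size 48, align 8
array of 20: 20 × 48 = 960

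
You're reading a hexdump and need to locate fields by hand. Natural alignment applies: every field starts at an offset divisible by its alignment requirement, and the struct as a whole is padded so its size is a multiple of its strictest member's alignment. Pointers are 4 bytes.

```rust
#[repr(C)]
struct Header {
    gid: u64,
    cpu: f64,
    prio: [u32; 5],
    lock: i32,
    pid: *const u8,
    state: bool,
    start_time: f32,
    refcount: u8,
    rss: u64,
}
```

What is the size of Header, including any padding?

64

gid at 0 (size 8, align 8) → ends 8
cpu at 8 (size 8, align 8) → ends 16
prio at 16 (size 20, align 4) → ends 36
lock at 36 (size 4, align 4) → ends 40
pid at 40 (size 4, align 4) → ends 44
state at 44 (size 1, align 1) → ends 45
pad 3 to align 4 for start_time
start_time at 48 (size 4, align 4) → ends 52
refcount at 52 (size 1, align 1) → ends 53
pad 3 to align 8 for rss
rss at 56 (size 8, align 8) → ends 64
total 64 bytes, alignment 8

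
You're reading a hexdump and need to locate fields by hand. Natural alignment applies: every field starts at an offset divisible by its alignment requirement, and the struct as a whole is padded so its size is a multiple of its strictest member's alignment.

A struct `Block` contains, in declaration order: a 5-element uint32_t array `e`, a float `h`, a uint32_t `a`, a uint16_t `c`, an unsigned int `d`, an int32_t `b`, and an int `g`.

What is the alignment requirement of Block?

4

member alignments: e=4, h=4, a=4, c=2, d=4, b=4, g=4
max = 4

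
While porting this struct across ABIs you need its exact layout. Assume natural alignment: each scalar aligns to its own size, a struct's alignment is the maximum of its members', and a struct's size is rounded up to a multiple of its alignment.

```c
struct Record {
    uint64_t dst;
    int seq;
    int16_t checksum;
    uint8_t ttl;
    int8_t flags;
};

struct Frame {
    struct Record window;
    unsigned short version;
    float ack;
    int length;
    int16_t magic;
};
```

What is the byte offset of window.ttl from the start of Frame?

Record: 0..8  dst  (8B, 8-aligned); 8..12  seq  (4B, 4-aligned); 12..14  checksum  (2B, 2-aligned); 14..15  ttl  (1B, 1-aligned); 15..16  flags  (1B, 1-aligned); sizeof = 16, alignof = 8
0..16  window  (16B, 8-aligned)
within Record: ttl at 14
0 + 14 = 14

14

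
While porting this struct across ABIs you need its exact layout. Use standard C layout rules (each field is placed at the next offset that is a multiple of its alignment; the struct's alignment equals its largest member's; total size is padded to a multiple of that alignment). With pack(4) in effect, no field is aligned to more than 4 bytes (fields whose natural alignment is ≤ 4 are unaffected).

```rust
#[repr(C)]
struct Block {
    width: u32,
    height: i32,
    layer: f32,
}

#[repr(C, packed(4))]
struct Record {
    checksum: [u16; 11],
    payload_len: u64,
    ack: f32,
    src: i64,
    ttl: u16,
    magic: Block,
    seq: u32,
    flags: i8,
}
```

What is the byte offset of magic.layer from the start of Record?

Block: 0..4  width  (4B, 4-aligned); 4..8  height  (4B, 4-aligned); 8..12  layer  (4B, 4-aligned); sizeof = 12, alignof = 4
0..22  checksum  (22B, 2-aligned)
22..24  -- padding (2B)
24..32  payload_len  (8B, 4-aligned)
32..36  ack  (4B, 4-aligned)
36..44  src  (8B, 4-aligned)
44..46  ttl  (2B, 2-aligned)
46..48  -- padding (2B)
48..60  magic  (12B, 4-aligned)
within Block: layer at 8
48 + 8 = 56

56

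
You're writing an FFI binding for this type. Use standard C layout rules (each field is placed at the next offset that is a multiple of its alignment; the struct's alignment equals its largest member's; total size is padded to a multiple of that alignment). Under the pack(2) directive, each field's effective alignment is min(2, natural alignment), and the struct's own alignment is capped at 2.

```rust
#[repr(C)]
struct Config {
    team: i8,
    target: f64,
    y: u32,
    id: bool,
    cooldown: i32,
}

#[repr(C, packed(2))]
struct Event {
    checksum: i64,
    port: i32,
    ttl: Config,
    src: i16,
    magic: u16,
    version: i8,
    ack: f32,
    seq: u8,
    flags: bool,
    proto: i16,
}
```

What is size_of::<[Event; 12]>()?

696

Config: 0..1  team  (1B, 1-aligned); 1..8  -- padding (7B); 8..16  target  (8B, 8-aligned); 16..20  y  (4B, 4-aligned); 20..21  id  (1B, 1-aligned); 21..24  -- padding (3B); 24..28  cooldown  (4B, 4-aligned); 28..32  -- tail padding (4B); sizeof = 32, alignof = 8
0..8  checksum  (8B, 2-aligned)
8..12  port  (4B, 2-aligned)
12..44  ttl  (32B, 2-aligned)
44..46  src  (2B, 2-aligned)
46..48  magic  (2B, 2-aligned)
48..49  version  (1B, 1-aligned)
49..50  -- padding (1B)
50..54  ack  (4B, 2-aligned)
54..55  seq  (1B, 1-aligned)
55..56  flags  (1B, 1-aligned)
56..58  proto  (2B, 2-aligned)
sizeof = 58, alignof = 2
array of 12: 12 × 58 = 696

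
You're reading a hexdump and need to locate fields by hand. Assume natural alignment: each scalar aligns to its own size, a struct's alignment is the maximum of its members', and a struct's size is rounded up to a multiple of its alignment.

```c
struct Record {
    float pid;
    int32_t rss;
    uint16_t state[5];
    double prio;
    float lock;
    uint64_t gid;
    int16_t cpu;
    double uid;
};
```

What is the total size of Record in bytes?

pid at 0 (size 4, align 4) → ends 4
rss at 4 (size 4, align 4) → ends 8
state at 8 (size 10, align 2) → ends 18
pad 6 to align 8 for prio
prio at 24 (size 8, align 8) → ends 32
lock at 32 (size 4, align 4) → ends 36
pad 4 to align 8 for gid
gid at 40 (size 8, align 8) → ends 48
cpu at 48 (size 2, align 2) → ends 50
pad 6 to align 8 for uid
uid at 56 (size 8, align 8) → ends 64
total 64 bytes, alignment 8

64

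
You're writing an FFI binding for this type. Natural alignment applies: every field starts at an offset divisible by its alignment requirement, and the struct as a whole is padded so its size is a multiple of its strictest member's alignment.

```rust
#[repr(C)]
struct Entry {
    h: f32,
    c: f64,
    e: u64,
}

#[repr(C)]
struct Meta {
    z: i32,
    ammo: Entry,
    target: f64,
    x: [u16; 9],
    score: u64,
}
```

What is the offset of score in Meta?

Entry: @0: h [4B, align 4] → 4; +4 pad (align 8); @8: c [8B, align 8] → 16; @16: e [8B, align 8] → 24; size 24, align 8
@0: z [4B, align 4] → 4
+4 pad (align 8)
@8: ammo [24B, align 8] → 32
@32: target [8B, align 8] → 40
@40: x [18B, align 2] → 58
+6 pad (align 8)
@64: score [8B, align 8] → 72

64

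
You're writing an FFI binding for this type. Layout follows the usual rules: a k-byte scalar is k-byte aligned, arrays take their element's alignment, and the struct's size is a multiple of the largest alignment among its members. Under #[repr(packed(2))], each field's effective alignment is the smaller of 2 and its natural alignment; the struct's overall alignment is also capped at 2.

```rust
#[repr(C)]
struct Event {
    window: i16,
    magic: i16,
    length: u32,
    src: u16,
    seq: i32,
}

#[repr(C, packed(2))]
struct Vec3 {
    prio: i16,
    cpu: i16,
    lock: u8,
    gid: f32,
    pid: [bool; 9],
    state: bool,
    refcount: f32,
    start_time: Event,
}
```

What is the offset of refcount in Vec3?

Event: window at 0 (size 2, align 2) → ends 2; magic at 2 (size 2, align 2) → ends 4; length at 4 (size 4, align 4) → ends 8; src at 8 (size 2, align 2) → ends 10; pad 2 to align 4 for seq; seq at 12 (size 4, align 4) → ends 16; total 16 bytes, alignment 4
prio at 0 (size 2, align 2) → ends 2
cpu at 2 (size 2, align 2) → ends 4
lock at 4 (size 1, align 1) → ends 5
pad 1 to align 2 for gid
gid at 6 (size 4, align 2) → ends 10
pid at 10 (size 9, align 1) → ends 19
state at 19 (size 1, align 1) → ends 20
refcount at 20 (size 4, align 2) → ends 24

20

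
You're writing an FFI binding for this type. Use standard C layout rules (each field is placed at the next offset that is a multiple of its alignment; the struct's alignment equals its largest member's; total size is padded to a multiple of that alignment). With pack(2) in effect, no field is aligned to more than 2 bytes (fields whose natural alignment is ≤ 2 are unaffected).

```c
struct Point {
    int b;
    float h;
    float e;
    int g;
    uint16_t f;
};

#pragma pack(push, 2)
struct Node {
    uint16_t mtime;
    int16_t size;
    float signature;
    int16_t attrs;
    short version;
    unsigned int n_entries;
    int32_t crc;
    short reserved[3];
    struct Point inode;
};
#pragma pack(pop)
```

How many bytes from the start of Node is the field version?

Point: b at 0 (size 4, align 4) → ends 4; h at 4 (size 4, align 4) → ends 8; e at 8 (size 4, align 4) → ends 12; g at 12 (size 4, align 4) → ends 16; f at 16 (size 2, align 2) → ends 18; tail pad 2 to reach multiple of 4; total 20 bytes, alignment 4
mtime at 0 (size 2, align 2) → ends 2
size at 2 (size 2, align 2) → ends 4
signature at 4 (size 4, align 2) → ends 8
attrs at 8 (size 2, align 2) → ends 10
version at 10 (size 2, align 2) → ends 12

10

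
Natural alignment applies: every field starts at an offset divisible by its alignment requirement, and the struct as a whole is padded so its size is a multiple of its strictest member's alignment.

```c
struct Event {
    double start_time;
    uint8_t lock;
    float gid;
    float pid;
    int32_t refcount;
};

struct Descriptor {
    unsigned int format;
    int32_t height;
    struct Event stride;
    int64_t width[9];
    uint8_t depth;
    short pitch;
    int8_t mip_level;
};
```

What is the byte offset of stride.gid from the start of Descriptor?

20

Event: start_time at 0 (size 8, align 8) → ends 8; lock at 8 (size 1, align 1) → ends 9; pad 3 to align 4 for gid; gid at 12 (size 4, align 4) → ends 16; pid at 16 (size 4, align 4) → ends 20; refcount at 20 (size 4, align 4) → ends 24; total 24 bytes, alignment 8
format at 0 (size 4, align 4) → ends 4
height at 4 (size 4, align 4) → ends 8
stride at 8 (size 24, align 8) → ends 32
within Event: gid at 12
8 + 12 = 20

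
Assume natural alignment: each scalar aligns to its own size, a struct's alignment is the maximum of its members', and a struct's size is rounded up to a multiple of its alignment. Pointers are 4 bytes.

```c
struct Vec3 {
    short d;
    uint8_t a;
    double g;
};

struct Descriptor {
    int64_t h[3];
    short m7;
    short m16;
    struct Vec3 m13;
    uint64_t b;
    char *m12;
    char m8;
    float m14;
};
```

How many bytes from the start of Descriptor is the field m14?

Vec3: d at 0 (size 2, align 2) → ends 2; a at 2 (size 1, align 1) → ends 3; pad 5 to align 8 for g; g at 8 (size 8, align 8) → ends 16; total 16 bytes, alignment 8
h at 0 (size 24, align 8) → ends 24
m7 at 24 (size 2, align 2) → ends 26
m16 at 26 (size 2, align 2) → ends 28
pad 4 to align 8 for m13
m13 at 32 (size 16, align 8) → ends 48
b at 48 (size 8, align 8) → ends 56
m12 at 56 (size 4, align 4) → ends 60
m8 at 60 (size 1, align 1) → ends 61
pad 3 to align 4 for m14
m14 at 64 (size 4, align 4) → ends 68

64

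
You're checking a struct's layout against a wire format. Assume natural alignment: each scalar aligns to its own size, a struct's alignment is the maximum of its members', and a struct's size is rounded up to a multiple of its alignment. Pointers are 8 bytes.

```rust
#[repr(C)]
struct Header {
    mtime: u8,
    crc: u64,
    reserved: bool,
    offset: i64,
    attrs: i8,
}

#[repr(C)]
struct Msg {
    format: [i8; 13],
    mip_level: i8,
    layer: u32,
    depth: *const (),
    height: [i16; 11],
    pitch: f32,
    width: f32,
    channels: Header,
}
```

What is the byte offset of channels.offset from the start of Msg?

Header: 0..1  mtime  (1B, 1-aligned); 1..8  -- padding (7B); 8..16  crc  (8B, 8-aligned); 16..17  reserved  (1B, 1-aligned); 17..24  -- padding (7B); 24..32  offset  (8B, 8-aligned); 32..33  attrs  (1B, 1-aligned); 33..40  -- tail padding (7B); sizeof = 40, alignof = 8
0..13  format  (13B, 1-aligned)
13..14  mip_level  (1B, 1-aligned)
14..16  -- padding (2B)
16..20  layer  (4B, 4-aligned)
20..24  -- padding (4B)
24..32  depth  (8B, 8-aligned)
32..54  height  (22B, 2-aligned)
54..56  -- padding (2B)
56..60  pitch  (4B, 4-aligned)
60..64  width  (4B, 4-aligned)
64..104  channels  (40B, 8-aligned)
within Header: offset at 24
64 + 24 = 88

88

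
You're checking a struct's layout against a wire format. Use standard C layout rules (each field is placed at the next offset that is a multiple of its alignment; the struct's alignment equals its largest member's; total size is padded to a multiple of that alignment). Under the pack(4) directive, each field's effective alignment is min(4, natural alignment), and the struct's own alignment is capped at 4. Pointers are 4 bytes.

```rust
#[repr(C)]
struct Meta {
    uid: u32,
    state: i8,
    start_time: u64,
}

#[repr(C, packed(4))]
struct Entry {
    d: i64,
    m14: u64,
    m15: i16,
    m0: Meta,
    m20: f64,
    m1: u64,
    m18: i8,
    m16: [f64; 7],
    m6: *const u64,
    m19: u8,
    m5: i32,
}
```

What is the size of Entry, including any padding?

124 bytes

Meta: 0..4  uid  (4B, 4-aligned); 4..5  state  (1B, 1-aligned); 5..8  -- padding (3B); 8..16  start_time  (8B, 8-aligned); sizeof = 16, alignof = 8
0..8  d  (8B, 4-aligned)
8..16  m14  (8B, 4-aligned)
16..18  m15  (2B, 2-aligned)
18..20  -- padding (2B)
20..36  m0  (16B, 4-aligned)
36..44  m20  (8B, 4-aligned)
44..52  m1  (8B, 4-aligned)
52..53  m18  (1B, 1-aligned)
53..56  -- padding (3B)
56..112  m16  (56B, 4-aligned)
112..116  m6  (4B, 4-aligned)
116..117  m19  (1B, 1-aligned)
117..120  -- padding (3B)
120..124  m5  (4B, 4-aligned)
sizeof = 124, alignof = 4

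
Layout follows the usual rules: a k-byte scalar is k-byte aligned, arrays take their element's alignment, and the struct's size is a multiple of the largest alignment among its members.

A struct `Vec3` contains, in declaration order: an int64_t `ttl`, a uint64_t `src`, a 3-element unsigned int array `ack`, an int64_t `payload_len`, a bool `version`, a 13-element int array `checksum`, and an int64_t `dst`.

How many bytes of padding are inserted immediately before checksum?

ttl at 0 (size 8, align 8) → ends 8
src at 8 (size 8, align 8) → ends 16
ack at 16 (size 12, align 4) → ends 28
pad 4 to align 8 for payload_len
payload_len at 32 (size 8, align 8) → ends 40
version at 40 (size 1, align 1) → ends 41
pad 3 to align 4 for checksum
checksum at 44 (size 52, align 4) → ends 96

3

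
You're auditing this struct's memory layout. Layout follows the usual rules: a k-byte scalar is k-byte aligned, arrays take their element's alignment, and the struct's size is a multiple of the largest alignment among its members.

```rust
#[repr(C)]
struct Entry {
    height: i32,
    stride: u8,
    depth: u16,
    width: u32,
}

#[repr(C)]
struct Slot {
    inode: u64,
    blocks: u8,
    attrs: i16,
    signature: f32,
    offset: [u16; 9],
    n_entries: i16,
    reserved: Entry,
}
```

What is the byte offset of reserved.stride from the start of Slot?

Entry: @0: height [4B, align 4] → 4; @4: stride [1B, align 1] → 5; +1 pad (align 2); @6: depth [2B, align 2] → 8; @8: width [4B, align 4] → 12; size 12, align 4
@0: inode [8B, align 8] → 8
@8: blocks [1B, align 1] → 9
+1 pad (align 2)
@10: attrs [2B, align 2] → 12
@12: signature [4B, align 4] → 16
@16: offset [18B, align 2] → 34
@34: n_entries [2B, align 2] → 36
@36: reserved [12B, align 4] → 48
within Entry: stride at 4
36 + 4 = 40

40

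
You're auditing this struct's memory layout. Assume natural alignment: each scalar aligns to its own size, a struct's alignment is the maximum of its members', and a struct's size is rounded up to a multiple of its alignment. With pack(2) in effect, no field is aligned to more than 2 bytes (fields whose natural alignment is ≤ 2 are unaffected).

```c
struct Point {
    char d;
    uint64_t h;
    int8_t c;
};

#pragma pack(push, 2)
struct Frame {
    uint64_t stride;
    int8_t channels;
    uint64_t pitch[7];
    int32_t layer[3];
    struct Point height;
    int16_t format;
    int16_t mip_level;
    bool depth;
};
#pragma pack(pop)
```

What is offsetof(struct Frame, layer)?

66

Point: @0: d [1B, align 1] → 1; +7 pad (align 8); @8: h [8B, align 8] → 16; @16: c [1B, align 1] → 17; +7 tail pad (align 8); size 24, align 8
@0: stride [8B, align 2] → 8
@8: channels [1B, align 1] → 9
+1 pad (align 2)
@10: pitch [56B, align 2] → 66
@66: layer [12B, align 2] → 78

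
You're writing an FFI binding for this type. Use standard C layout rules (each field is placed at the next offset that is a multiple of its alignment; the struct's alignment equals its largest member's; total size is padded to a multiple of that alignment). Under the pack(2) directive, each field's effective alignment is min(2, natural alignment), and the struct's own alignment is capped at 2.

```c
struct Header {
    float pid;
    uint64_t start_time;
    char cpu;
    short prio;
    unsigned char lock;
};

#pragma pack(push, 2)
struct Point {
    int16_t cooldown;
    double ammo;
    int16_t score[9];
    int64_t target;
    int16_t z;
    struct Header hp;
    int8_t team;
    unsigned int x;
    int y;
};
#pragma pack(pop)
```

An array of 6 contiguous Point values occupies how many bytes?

432

Header: pid at 0 (size 4, align 4) → ends 4; pad 4 to align 8 for start_time; start_time at 8 (size 8, align 8) → ends 16; cpu at 16 (size 1, align 1) → ends 17; pad 1 to align 2 for prio; prio at 18 (size 2, align 2) → ends 20; lock at 20 (size 1, align 1) → ends 21; tail pad 3 to reach multiple of 8; total 24 bytes, alignment 8
cooldown at 0 (size 2, align 2) → ends 2
ammo at 2 (size 8, align 2) → ends 10
score at 10 (size 18, align 2) → ends 28
target at 28 (size 8, align 2) → ends 36
z at 36 (size 2, align 2) → ends 38
hp at 38 (size 24, align 2) → ends 62
team at 62 (size 1, align 1) → ends 63
pad 1 to align 2 for x
x at 64 (size 4, align 2) → ends 68
y at 68 (size 4, align 2) → ends 72
total 72 bytes, alignment 2
array of 6: 6 × 72 = 432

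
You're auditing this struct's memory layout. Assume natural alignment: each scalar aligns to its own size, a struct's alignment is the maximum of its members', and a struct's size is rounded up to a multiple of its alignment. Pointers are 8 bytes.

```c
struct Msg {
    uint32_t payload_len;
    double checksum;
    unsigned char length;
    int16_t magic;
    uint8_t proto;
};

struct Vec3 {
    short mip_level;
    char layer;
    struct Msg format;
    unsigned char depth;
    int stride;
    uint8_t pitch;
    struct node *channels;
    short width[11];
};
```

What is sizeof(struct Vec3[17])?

1360

Msg: @0: payload_len [4B, align 4] → 4; +4 pad (align 8); @8: checksum [8B, align 8] → 16; @16: length [1B, align 1] → 17; +1 pad (align 2); @18: magic [2B, align 2] → 20; @20: proto [1B, align 1] → 21; +3 tail pad (align 8); size 24, align 8
@0: mip_level [2B, align 2] → 2
@2: layer [1B, align 1] → 3
+5 pad (align 8)
@8: format [24B, align 8] → 32
@32: depth [1B, align 1] → 33
+3 pad (align 4)
@36: stride [4B, align 4] → 40
@40: pitch [1B, align 1] → 41
+7 pad (align 8)
@48: channels [8B, align 8] → 56
@56: width [22B, align 2] → 78
+2 tail pad (align 8)
size 80, align 8
array of 17: 17 × 80 = 1360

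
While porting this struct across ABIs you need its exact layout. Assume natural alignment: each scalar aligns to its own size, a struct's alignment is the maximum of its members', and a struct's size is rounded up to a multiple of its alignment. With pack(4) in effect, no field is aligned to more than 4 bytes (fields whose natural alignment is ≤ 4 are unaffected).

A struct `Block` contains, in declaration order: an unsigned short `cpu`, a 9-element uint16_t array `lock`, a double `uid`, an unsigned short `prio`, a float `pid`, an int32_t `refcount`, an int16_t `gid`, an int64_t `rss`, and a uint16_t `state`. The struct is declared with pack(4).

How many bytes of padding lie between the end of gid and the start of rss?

2

cpu at 0 (size 2, align 2) → ends 2
lock at 2 (size 18, align 2) → ends 20
uid at 20 (size 8, align 4) → ends 28
prio at 28 (size 2, align 2) → ends 30
pad 2 to align 4 for pid
pid at 32 (size 4, align 4) → ends 36
refcount at 36 (size 4, align 4) → ends 40
gid at 40 (size 2, align 2) → ends 42
pad 2 to align 4 for rss
rss at 44 (size 8, align 4) → ends 52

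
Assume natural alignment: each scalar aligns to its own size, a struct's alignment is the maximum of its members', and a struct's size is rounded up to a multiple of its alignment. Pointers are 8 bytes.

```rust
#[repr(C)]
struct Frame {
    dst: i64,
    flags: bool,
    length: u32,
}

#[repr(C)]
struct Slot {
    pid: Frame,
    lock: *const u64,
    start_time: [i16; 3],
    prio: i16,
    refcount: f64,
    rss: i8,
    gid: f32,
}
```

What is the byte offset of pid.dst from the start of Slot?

Frame: dst at 0 (size 8, align 8) → ends 8; flags at 8 (size 1, align 1) → ends 9; pad 3 to align 4 for length; length at 12 (size 4, align 4) → ends 16; total 16 bytes, alignment 8
pid at 0 (size 16, align 8) → ends 16
within Frame: dst at 0
0 + 0 = 0

0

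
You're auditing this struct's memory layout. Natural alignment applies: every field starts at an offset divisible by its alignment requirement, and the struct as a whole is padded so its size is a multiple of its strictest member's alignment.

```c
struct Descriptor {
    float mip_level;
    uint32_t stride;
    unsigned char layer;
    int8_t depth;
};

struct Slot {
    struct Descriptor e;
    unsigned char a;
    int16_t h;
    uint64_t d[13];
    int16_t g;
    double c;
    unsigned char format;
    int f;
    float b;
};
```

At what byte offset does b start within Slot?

144

Descriptor: mip_level at 0 (size 4, align 4) → ends 4; stride at 4 (size 4, align 4) → ends 8; layer at 8 (size 1, align 1) → ends 9; depth at 9 (size 1, align 1) → ends 10; tail pad 2 to reach multiple of 4; total 12 bytes, alignment 4
e at 0 (size 12, align 4) → ends 12
a at 12 (size 1, align 1) → ends 13
pad 1 to align 2 for h
h at 14 (size 2, align 2) → ends 16
d at 16 (size 104, align 8) → ends 120
g at 120 (size 2, align 2) → ends 122
pad 6 to align 8 for c
c at 128 (size 8, align 8) → ends 136
format at 136 (size 1, align 1) → ends 137
pad 3 to align 4 for f
f at 140 (size 4, align 4) → ends 144
b at 144 (size 4, align 4) → ends 148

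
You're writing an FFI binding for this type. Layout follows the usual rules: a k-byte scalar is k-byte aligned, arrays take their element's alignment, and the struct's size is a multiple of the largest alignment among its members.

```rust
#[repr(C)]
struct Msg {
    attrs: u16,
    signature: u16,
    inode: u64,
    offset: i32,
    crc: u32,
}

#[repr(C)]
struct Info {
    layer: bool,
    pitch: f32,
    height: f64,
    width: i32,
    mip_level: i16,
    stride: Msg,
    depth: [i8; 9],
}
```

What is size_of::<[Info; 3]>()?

192

Msg: attrs at 0 (size 2, align 2) → ends 2; signature at 2 (size 2, align 2) → ends 4; pad 4 to align 8 for inode; inode at 8 (size 8, align 8) → ends 16; offset at 16 (size 4, align 4) → ends 20; crc at 20 (size 4, align 4) → ends 24; total 24 bytes, alignment 8
layer at 0 (size 1, align 1) → ends 1
pad 3 to align 4 for pitch
pitch at 4 (size 4, align 4) → ends 8
height at 8 (size 8, align 8) → ends 16
width at 16 (size 4, align 4) → ends 20
mip_level at 20 (size 2, align 2) → ends 22
pad 2 to align 8 for stride
stride at 24 (size 24, align 8) → ends 48
depth at 48 (size 9, align 1) → ends 57
tail pad 7 to reach multiple of 8
total 64 bytes, alignment 8
array of 3: 3 × 64 = 192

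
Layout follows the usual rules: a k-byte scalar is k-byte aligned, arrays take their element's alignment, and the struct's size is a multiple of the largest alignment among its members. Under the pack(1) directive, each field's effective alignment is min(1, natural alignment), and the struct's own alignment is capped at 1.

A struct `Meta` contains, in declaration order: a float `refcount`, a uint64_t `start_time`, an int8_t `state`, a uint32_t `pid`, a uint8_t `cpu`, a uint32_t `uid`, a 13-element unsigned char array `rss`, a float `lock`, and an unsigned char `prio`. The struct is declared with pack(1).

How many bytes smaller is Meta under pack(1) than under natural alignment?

16

natural layout:
  refcount at 0 (size 4, align 4) → ends 4
  pad 4 to align 8 for start_time
  start_time at 8 (size 8, align 8) → ends 16
  state at 16 (size 1, align 1) → ends 17
  pad 3 to align 4 for pid
  pid at 20 (size 4, align 4) → ends 24
  cpu at 24 (size 1, align 1) → ends 25
  pad 3 to align 4 for uid
  uid at 28 (size 4, align 4) → ends 32
  rss at 32 (size 13, align 1) → ends 45
  pad 3 to align 4 for lock
  lock at 48 (size 4, align 4) → ends 52
  prio at 52 (size 1, align 1) → ends 53
  tail pad 3 to reach multiple of 8
  total 56 bytes, alignment 8
packed(1) layout:
  refcount at 0 (size 4, align 1) → ends 4
  start_time at 4 (size 8, align 1) → ends 12
  state at 12 (size 1, align 1) → ends 13
  pid at 13 (size 4, align 1) → ends 17
  cpu at 17 (size 1, align 1) → ends 18
  uid at 18 (size 4, align 1) → ends 22
  rss at 22 (size 13, align 1) → ends 35
  lock at 35 (size 4, align 1) → ends 39
  prio at 39 (size 1, align 1) → ends 40
  total 40 bytes, alignment 1
56 − 40 = 16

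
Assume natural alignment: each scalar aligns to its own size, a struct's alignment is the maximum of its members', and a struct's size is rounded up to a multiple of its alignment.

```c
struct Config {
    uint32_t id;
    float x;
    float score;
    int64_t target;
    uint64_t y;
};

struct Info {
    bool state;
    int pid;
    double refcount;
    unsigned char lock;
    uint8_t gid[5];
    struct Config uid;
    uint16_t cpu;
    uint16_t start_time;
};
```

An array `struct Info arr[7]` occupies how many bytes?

448

Config: id at 0 (size 4, align 4) → ends 4; x at 4 (size 4, align 4) → ends 8; score at 8 (size 4, align 4) → ends 12; pad 4 to align 8 for target; target at 16 (size 8, align 8) → ends 24; y at 24 (size 8, align 8) → ends 32; total 32 bytes, alignment 8
state at 0 (size 1, align 1) → ends 1
pad 3 to align 4 for pid
pid at 4 (size 4, align 4) → ends 8
refcount at 8 (size 8, align 8) → ends 16
lock at 16 (size 1, align 1) → ends 17
gid at 17 (size 5, align 1) → ends 22
pad 2 to align 8 for uid
uid at 24 (size 32, align 8) → ends 56
cpu at 56 (size 2, align 2) → ends 58
start_time at 58 (size 2, align 2) → ends 60
tail pad 4 to reach multiple of 8
total 64 bytes, alignment 8
array of 7: 7 × 64 = 448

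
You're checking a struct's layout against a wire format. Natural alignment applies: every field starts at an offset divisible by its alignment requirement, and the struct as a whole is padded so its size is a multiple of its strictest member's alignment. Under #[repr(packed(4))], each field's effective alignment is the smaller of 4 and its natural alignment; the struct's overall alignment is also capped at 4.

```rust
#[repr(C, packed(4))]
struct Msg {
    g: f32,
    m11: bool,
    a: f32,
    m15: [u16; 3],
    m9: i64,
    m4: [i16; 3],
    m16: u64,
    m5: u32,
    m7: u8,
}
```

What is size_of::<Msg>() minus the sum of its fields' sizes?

10

0..4  g  (4B, 4-aligned)
4..5  m11  (1B, 1-aligned)
5..8  -- padding (3B)
8..12  a  (4B, 4-aligned)
12..18  m15  (6B, 2-aligned)
18..20  -- padding (2B)
20..28  m9  (8B, 4-aligned)
28..34  m4  (6B, 2-aligned)
34..36  -- padding (2B)
36..44  m16  (8B, 4-aligned)
44..48  m5  (4B, 4-aligned)
48..49  m7  (1B, 1-aligned)
49..52  -- tail padding (3B)
sizeof = 52, alignof = 4
data bytes 42, size 52 → padding 10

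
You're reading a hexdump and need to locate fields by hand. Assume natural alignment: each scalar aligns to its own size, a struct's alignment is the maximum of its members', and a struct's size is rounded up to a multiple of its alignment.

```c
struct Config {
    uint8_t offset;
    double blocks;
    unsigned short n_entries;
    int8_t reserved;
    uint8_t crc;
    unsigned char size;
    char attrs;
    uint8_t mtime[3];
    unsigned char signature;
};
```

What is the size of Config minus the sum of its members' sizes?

0..1  offset  (1B, 1-aligned)
1..8  -- padding (7B)
8..16  blocks  (8B, 8-aligned)
16..18  n_entries  (2B, 2-aligned)
18..19  reserved  (1B, 1-aligned)
19..20  crc  (1B, 1-aligned)
20..21  size  (1B, 1-aligned)
21..22  attrs  (1B, 1-aligned)
22..25  mtime  (3B, 1-aligned)
25..26  signature  (1B, 1-aligned)
26..32  -- tail padding (6B)
sizeof = 32, alignof = 8
data bytes 19, size 32 → padding 13

13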